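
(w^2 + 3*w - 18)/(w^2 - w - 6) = (w + 6)/(w + 2)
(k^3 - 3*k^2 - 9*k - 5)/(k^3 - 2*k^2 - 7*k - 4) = (k - 5)/(k - 4)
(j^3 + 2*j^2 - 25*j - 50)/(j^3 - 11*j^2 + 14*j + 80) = (j + 5)/(j - 8)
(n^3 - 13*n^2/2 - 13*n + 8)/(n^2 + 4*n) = (n^3 - 13*n^2/2 - 13*n + 8)/(n*(n + 4))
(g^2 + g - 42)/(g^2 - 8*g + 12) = (g + 7)/(g - 2)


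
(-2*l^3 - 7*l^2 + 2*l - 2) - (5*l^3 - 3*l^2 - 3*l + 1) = -7*l^3 - 4*l^2 + 5*l - 3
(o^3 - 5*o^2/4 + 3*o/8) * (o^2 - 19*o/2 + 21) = o^5 - 43*o^4/4 + 133*o^3/4 - 477*o^2/16 + 63*o/8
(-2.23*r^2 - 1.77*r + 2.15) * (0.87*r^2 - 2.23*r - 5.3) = -1.9401*r^4 + 3.433*r^3 + 17.6366*r^2 + 4.5865*r - 11.395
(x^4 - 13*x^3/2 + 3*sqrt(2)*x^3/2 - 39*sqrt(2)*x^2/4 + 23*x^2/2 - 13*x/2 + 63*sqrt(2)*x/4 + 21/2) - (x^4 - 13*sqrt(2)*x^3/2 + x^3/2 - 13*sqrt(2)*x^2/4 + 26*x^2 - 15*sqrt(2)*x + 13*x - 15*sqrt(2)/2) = -7*x^3 + 8*sqrt(2)*x^3 - 29*x^2/2 - 13*sqrt(2)*x^2/2 - 39*x/2 + 123*sqrt(2)*x/4 + 21/2 + 15*sqrt(2)/2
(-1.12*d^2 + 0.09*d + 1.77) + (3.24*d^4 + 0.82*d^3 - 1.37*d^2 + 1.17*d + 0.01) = 3.24*d^4 + 0.82*d^3 - 2.49*d^2 + 1.26*d + 1.78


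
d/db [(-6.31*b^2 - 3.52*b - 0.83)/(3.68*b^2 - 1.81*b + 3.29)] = (24.3747*b^2 - 35.411*b - 13.0831)/(13.5424*b^4 - 13.3216*b^3 + 27.4905*b^2 - 11.9098*b + 10.8241)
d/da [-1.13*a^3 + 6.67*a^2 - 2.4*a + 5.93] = -3.39*a^2 + 13.34*a - 2.4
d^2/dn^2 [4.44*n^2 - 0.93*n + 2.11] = 8.88000000000000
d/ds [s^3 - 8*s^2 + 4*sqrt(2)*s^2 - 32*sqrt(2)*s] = 3*s^2 - 16*s + 8*sqrt(2)*s - 32*sqrt(2)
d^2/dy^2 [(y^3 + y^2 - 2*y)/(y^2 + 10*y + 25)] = 18*(7*y + 5)/(y^4 + 20*y^3 + 150*y^2 + 500*y + 625)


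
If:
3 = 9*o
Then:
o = 1/3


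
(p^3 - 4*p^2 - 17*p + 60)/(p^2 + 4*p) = p - 8 + 15/p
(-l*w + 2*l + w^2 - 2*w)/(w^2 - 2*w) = (-l + w)/w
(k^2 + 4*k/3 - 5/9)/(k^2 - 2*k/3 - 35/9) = (3*k - 1)/(3*k - 7)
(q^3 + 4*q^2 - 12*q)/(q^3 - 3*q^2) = (q^2 + 4*q - 12)/(q*(q - 3))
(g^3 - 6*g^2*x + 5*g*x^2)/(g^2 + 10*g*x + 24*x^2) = g*(g^2 - 6*g*x + 5*x^2)/(g^2 + 10*g*x + 24*x^2)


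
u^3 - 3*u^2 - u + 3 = (u - 3)*(u - 1)*(u + 1)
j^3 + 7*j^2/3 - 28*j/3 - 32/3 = (j - 8/3)*(j + 1)*(j + 4)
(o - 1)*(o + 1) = o^2 - 1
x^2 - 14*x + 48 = (x - 8)*(x - 6)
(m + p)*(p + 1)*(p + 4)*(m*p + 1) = m^2*p^3 + 5*m^2*p^2 + 4*m^2*p + m*p^4 + 5*m*p^3 + 5*m*p^2 + 5*m*p + 4*m + p^3 + 5*p^2 + 4*p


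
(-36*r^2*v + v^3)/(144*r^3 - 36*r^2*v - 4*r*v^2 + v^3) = -v/(4*r - v)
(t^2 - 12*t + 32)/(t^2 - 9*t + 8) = (t - 4)/(t - 1)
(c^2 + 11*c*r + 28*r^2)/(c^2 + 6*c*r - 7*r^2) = (-c - 4*r)/(-c + r)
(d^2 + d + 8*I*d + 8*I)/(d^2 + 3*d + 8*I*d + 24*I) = (d + 1)/(d + 3)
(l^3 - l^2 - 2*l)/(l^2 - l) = (l^2 - l - 2)/(l - 1)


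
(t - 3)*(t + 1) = t^2 - 2*t - 3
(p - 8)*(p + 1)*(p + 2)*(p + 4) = p^4 - p^3 - 42*p^2 - 104*p - 64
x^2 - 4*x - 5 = (x - 5)*(x + 1)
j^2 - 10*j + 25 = (j - 5)^2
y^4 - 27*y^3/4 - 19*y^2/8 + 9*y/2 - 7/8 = (y - 7)*(y - 1/2)*(y - 1/4)*(y + 1)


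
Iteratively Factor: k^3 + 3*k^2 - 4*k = (k)*(k^2 + 3*k - 4) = k*(k + 4)*(k - 1)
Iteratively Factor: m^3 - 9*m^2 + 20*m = (m - 5)*(m^2 - 4*m) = m*(m - 5)*(m - 4)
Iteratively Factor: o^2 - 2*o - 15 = (o - 5)*(o + 3)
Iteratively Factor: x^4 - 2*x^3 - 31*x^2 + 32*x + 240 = (x + 4)*(x^3 - 6*x^2 - 7*x + 60) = (x - 5)*(x + 4)*(x^2 - x - 12) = (x - 5)*(x - 4)*(x + 4)*(x + 3)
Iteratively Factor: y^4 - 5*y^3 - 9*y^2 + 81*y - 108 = (y - 3)*(y^3 - 2*y^2 - 15*y + 36) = (y - 3)^2*(y^2 + y - 12) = (y - 3)^2*(y + 4)*(y - 3)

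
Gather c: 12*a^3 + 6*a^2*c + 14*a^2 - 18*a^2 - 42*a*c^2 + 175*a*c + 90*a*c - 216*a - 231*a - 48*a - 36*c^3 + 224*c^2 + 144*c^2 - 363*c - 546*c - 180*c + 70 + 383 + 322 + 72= 12*a^3 - 4*a^2 - 495*a - 36*c^3 + c^2*(368 - 42*a) + c*(6*a^2 + 265*a - 1089) + 847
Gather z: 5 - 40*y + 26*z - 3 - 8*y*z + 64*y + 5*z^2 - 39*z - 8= 24*y + 5*z^2 + z*(-8*y - 13) - 6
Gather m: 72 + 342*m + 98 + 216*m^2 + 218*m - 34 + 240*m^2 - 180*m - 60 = 456*m^2 + 380*m + 76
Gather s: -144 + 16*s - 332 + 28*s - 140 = 44*s - 616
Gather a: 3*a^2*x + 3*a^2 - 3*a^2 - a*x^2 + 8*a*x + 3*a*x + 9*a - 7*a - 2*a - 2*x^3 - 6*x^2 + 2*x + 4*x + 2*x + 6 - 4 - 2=3*a^2*x + a*(-x^2 + 11*x) - 2*x^3 - 6*x^2 + 8*x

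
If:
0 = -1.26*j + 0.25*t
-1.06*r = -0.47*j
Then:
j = 0.198412698412698*t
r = 0.0879754417490267*t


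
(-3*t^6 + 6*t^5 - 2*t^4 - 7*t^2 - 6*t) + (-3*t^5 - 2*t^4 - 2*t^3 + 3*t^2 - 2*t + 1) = -3*t^6 + 3*t^5 - 4*t^4 - 2*t^3 - 4*t^2 - 8*t + 1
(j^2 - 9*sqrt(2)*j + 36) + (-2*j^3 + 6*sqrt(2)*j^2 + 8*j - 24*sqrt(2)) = -2*j^3 + j^2 + 6*sqrt(2)*j^2 - 9*sqrt(2)*j + 8*j - 24*sqrt(2) + 36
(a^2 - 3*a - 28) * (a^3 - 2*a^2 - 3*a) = a^5 - 5*a^4 - 25*a^3 + 65*a^2 + 84*a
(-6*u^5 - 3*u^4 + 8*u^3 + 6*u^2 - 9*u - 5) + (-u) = -6*u^5 - 3*u^4 + 8*u^3 + 6*u^2 - 10*u - 5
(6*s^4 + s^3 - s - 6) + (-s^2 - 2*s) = 6*s^4 + s^3 - s^2 - 3*s - 6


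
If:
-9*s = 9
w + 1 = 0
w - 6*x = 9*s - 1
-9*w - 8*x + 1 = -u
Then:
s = -1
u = 2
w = -1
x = 3/2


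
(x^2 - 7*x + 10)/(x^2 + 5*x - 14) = (x - 5)/(x + 7)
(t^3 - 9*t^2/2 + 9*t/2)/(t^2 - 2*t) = (2*t^2 - 9*t + 9)/(2*(t - 2))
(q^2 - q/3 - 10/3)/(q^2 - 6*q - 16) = (-3*q^2 + q + 10)/(3*(-q^2 + 6*q + 16))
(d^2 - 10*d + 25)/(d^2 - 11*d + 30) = (d - 5)/(d - 6)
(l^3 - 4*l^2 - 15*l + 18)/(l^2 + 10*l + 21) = (l^2 - 7*l + 6)/(l + 7)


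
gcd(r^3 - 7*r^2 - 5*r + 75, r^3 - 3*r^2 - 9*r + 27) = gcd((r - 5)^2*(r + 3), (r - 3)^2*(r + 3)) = r + 3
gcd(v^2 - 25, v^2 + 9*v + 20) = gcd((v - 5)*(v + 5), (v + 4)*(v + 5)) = v + 5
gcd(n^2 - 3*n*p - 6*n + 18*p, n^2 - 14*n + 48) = n - 6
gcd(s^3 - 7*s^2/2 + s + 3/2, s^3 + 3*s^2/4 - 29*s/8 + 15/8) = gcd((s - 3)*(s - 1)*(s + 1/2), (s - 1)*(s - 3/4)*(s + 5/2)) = s - 1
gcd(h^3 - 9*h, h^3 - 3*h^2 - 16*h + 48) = h - 3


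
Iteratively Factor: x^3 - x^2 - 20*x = (x + 4)*(x^2 - 5*x) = (x - 5)*(x + 4)*(x)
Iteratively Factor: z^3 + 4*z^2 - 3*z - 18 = (z + 3)*(z^2 + z - 6) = (z - 2)*(z + 3)*(z + 3)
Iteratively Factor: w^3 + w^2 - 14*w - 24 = (w + 2)*(w^2 - w - 12) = (w - 4)*(w + 2)*(w + 3)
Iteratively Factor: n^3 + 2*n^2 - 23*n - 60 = (n + 3)*(n^2 - n - 20) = (n - 5)*(n + 3)*(n + 4)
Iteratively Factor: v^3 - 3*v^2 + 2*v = (v - 1)*(v^2 - 2*v) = v*(v - 1)*(v - 2)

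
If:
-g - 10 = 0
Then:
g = -10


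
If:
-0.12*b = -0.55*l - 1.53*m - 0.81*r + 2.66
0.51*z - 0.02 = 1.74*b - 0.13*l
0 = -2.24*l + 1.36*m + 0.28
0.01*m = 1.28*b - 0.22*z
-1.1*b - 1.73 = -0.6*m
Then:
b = -0.12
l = 1.74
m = 2.67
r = -2.96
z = -0.81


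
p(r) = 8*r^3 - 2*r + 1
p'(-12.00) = 3454.00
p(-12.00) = -13799.00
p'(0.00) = -2.00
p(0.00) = 1.00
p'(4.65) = 516.94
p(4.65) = 796.06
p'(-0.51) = 4.24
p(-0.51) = 0.96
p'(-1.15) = 29.74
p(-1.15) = -8.87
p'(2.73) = 176.87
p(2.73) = 158.31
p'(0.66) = 8.45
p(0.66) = 1.98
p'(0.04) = -1.96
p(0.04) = 0.92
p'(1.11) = 27.57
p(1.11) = 9.72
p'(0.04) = -1.96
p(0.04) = 0.92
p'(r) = 24*r^2 - 2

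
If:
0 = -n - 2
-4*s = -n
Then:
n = -2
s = -1/2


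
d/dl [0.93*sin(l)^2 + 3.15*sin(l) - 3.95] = (1.86*sin(l) + 3.15)*cos(l)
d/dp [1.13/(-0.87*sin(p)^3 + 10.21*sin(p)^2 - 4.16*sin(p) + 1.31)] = (2.9493*sin(p)^2 - 23.0746*sin(p) + 4.7008)*cos(p)/(0.87*sin(p)^3 - 10.21*sin(p)^2 + 4.16*sin(p) - 1.31)^2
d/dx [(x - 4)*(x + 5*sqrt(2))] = 2*x - 4 + 5*sqrt(2)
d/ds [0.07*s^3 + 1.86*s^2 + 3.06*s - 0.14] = 0.21*s^2 + 3.72*s + 3.06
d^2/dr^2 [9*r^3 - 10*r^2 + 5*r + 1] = 54*r - 20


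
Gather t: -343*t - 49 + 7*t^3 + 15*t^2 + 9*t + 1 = 7*t^3 + 15*t^2 - 334*t - 48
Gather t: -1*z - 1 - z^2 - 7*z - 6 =-z^2 - 8*z - 7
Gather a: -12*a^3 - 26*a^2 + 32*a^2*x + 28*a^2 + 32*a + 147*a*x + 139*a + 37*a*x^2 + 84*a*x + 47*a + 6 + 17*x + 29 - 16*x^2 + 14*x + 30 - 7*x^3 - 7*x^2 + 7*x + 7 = -12*a^3 + a^2*(32*x + 2) + a*(37*x^2 + 231*x + 218) - 7*x^3 - 23*x^2 + 38*x + 72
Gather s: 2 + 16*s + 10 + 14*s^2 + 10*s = 14*s^2 + 26*s + 12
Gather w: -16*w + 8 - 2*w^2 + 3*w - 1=-2*w^2 - 13*w + 7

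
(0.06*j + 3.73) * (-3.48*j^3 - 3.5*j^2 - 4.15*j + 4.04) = -0.2088*j^4 - 13.1904*j^3 - 13.304*j^2 - 15.2371*j + 15.0692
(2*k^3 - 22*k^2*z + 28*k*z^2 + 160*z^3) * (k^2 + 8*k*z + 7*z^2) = 2*k^5 - 6*k^4*z - 134*k^3*z^2 + 230*k^2*z^3 + 1476*k*z^4 + 1120*z^5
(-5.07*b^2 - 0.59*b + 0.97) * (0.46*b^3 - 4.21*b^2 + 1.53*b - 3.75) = -2.3322*b^5 + 21.0733*b^4 - 4.827*b^3 + 14.0261*b^2 + 3.6966*b - 3.6375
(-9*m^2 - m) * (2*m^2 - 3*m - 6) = -18*m^4 + 25*m^3 + 57*m^2 + 6*m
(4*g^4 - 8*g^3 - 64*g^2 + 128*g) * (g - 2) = 4*g^5 - 16*g^4 - 48*g^3 + 256*g^2 - 256*g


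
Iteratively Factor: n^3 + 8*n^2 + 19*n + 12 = (n + 1)*(n^2 + 7*n + 12) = (n + 1)*(n + 3)*(n + 4)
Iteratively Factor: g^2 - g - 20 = (g + 4)*(g - 5)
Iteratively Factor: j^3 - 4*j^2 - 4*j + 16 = (j - 4)*(j^2 - 4) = (j - 4)*(j + 2)*(j - 2)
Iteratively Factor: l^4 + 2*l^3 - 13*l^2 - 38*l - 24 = (l + 2)*(l^3 - 13*l - 12) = (l - 4)*(l + 2)*(l^2 + 4*l + 3) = (l - 4)*(l + 1)*(l + 2)*(l + 3)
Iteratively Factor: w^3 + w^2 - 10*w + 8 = (w + 4)*(w^2 - 3*w + 2) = (w - 2)*(w + 4)*(w - 1)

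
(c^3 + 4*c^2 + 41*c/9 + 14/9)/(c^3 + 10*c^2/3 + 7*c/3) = (c + 2/3)/c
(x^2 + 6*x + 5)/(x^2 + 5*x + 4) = (x + 5)/(x + 4)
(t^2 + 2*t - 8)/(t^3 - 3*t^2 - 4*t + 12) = (t + 4)/(t^2 - t - 6)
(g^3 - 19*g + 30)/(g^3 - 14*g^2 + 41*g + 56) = (g^3 - 19*g + 30)/(g^3 - 14*g^2 + 41*g + 56)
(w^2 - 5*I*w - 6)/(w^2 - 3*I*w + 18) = (w^2 - 5*I*w - 6)/(w^2 - 3*I*w + 18)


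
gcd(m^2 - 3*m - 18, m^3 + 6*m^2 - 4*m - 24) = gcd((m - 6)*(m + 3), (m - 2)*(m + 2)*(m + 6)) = 1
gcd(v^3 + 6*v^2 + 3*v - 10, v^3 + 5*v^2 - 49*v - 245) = v + 5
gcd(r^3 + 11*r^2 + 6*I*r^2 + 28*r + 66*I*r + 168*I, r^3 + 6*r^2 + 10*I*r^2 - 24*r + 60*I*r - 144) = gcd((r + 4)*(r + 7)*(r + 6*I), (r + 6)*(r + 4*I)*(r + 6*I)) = r + 6*I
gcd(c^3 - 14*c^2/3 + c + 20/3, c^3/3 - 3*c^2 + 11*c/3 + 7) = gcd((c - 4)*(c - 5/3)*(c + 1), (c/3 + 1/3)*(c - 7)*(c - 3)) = c + 1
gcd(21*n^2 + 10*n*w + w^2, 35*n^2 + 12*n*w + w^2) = 7*n + w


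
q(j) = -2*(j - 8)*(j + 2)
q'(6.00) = -12.00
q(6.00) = 32.00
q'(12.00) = -36.00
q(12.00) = -112.00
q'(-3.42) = 25.68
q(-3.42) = -32.43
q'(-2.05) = 20.20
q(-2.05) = -1.00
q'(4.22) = -4.88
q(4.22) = 47.02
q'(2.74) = 1.04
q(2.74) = 49.86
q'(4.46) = -5.84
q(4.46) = 45.74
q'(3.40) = -1.60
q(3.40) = 49.68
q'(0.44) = 10.24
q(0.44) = 36.89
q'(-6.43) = 37.72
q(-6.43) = -127.85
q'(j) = 12 - 4*j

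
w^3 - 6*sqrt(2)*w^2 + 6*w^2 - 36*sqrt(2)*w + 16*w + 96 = (w + 6)*(w - 4*sqrt(2))*(w - 2*sqrt(2))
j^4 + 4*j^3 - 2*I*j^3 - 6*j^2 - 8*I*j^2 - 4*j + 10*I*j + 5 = (j - 1)*(j + 5)*(j - I)^2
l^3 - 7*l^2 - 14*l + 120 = (l - 6)*(l - 5)*(l + 4)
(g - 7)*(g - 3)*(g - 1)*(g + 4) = g^4 - 7*g^3 - 13*g^2 + 103*g - 84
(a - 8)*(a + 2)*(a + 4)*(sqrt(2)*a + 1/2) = sqrt(2)*a^4 - 2*sqrt(2)*a^3 + a^3/2 - 40*sqrt(2)*a^2 - a^2 - 64*sqrt(2)*a - 20*a - 32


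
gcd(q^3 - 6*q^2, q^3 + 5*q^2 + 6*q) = q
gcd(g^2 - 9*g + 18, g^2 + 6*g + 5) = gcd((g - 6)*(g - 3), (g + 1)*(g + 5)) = 1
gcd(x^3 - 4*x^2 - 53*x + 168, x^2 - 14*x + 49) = 1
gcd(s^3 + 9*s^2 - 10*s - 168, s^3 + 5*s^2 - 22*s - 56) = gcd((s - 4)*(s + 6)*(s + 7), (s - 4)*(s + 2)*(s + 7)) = s^2 + 3*s - 28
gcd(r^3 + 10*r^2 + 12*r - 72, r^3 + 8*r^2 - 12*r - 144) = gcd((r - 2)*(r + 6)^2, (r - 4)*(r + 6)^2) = r^2 + 12*r + 36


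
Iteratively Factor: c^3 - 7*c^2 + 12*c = (c - 3)*(c^2 - 4*c) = c*(c - 3)*(c - 4)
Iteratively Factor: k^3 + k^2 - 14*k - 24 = (k + 3)*(k^2 - 2*k - 8) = (k + 2)*(k + 3)*(k - 4)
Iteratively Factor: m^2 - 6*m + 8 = (m - 4)*(m - 2)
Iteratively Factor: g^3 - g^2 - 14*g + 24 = (g - 3)*(g^2 + 2*g - 8) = (g - 3)*(g - 2)*(g + 4)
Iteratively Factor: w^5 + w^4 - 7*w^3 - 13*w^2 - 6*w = (w + 2)*(w^4 - w^3 - 5*w^2 - 3*w) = (w + 1)*(w + 2)*(w^3 - 2*w^2 - 3*w) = (w - 3)*(w + 1)*(w + 2)*(w^2 + w) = (w - 3)*(w + 1)^2*(w + 2)*(w)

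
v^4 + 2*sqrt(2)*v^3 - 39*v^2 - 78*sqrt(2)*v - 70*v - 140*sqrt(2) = (v - 7)*(v + 2)*(v + 5)*(v + 2*sqrt(2))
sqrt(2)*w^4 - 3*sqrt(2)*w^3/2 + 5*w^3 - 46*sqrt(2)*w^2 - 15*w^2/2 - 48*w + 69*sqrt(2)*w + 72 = (w - 3/2)*(w - 4*sqrt(2))*(w + 6*sqrt(2))*(sqrt(2)*w + 1)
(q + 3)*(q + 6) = q^2 + 9*q + 18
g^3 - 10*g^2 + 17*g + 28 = (g - 7)*(g - 4)*(g + 1)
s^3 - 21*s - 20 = (s - 5)*(s + 1)*(s + 4)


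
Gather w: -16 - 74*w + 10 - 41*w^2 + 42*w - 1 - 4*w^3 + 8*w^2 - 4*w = -4*w^3 - 33*w^2 - 36*w - 7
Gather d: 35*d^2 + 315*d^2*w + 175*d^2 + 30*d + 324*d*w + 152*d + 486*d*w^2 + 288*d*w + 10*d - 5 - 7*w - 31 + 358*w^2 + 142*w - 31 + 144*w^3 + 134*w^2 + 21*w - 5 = d^2*(315*w + 210) + d*(486*w^2 + 612*w + 192) + 144*w^3 + 492*w^2 + 156*w - 72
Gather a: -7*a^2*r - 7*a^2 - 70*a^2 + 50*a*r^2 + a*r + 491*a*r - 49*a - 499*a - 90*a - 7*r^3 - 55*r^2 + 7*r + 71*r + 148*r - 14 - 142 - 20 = a^2*(-7*r - 77) + a*(50*r^2 + 492*r - 638) - 7*r^3 - 55*r^2 + 226*r - 176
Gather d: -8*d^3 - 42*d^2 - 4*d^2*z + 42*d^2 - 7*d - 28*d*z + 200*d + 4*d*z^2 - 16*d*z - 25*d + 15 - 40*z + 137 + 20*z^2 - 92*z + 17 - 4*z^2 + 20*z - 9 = -8*d^3 - 4*d^2*z + d*(4*z^2 - 44*z + 168) + 16*z^2 - 112*z + 160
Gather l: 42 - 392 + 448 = 98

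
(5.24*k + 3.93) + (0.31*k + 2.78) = 5.55*k + 6.71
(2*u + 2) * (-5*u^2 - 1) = -10*u^3 - 10*u^2 - 2*u - 2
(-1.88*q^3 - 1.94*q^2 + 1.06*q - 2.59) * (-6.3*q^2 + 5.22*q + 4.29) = 11.844*q^5 + 2.4084*q^4 - 24.87*q^3 + 13.5276*q^2 - 8.9724*q - 11.1111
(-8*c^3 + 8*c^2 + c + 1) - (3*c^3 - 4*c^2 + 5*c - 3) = -11*c^3 + 12*c^2 - 4*c + 4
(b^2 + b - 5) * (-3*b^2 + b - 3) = -3*b^4 - 2*b^3 + 13*b^2 - 8*b + 15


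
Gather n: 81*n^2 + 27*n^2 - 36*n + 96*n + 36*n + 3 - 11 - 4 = 108*n^2 + 96*n - 12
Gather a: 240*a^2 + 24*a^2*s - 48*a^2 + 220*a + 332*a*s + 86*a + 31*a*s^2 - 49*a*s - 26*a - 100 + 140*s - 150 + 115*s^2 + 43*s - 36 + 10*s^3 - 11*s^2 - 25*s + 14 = a^2*(24*s + 192) + a*(31*s^2 + 283*s + 280) + 10*s^3 + 104*s^2 + 158*s - 272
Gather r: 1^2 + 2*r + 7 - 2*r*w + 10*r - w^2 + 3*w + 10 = r*(12 - 2*w) - w^2 + 3*w + 18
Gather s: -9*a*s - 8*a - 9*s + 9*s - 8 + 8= -9*a*s - 8*a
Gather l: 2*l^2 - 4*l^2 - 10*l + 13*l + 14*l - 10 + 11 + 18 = -2*l^2 + 17*l + 19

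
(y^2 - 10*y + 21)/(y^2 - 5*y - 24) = (-y^2 + 10*y - 21)/(-y^2 + 5*y + 24)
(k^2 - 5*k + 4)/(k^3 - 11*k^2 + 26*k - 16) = (k - 4)/(k^2 - 10*k + 16)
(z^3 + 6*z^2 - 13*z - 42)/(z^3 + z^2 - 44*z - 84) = (z^2 + 4*z - 21)/(z^2 - z - 42)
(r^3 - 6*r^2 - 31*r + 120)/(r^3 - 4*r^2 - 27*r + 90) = (r - 8)/(r - 6)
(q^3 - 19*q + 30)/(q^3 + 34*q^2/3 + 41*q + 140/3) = 3*(q^2 - 5*q + 6)/(3*q^2 + 19*q + 28)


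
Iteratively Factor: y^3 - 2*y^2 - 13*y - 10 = (y + 2)*(y^2 - 4*y - 5) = (y - 5)*(y + 2)*(y + 1)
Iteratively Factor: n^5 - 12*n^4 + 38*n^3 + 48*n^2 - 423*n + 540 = (n + 3)*(n^4 - 15*n^3 + 83*n^2 - 201*n + 180) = (n - 3)*(n + 3)*(n^3 - 12*n^2 + 47*n - 60) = (n - 5)*(n - 3)*(n + 3)*(n^2 - 7*n + 12) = (n - 5)*(n - 4)*(n - 3)*(n + 3)*(n - 3)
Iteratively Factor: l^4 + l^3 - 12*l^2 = (l)*(l^3 + l^2 - 12*l) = l^2*(l^2 + l - 12) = l^2*(l + 4)*(l - 3)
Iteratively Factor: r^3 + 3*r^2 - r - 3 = (r - 1)*(r^2 + 4*r + 3) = (r - 1)*(r + 1)*(r + 3)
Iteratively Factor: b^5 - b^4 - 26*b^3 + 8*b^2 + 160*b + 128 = (b - 4)*(b^4 + 3*b^3 - 14*b^2 - 48*b - 32) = (b - 4)*(b + 4)*(b^3 - b^2 - 10*b - 8) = (b - 4)*(b + 1)*(b + 4)*(b^2 - 2*b - 8) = (b - 4)*(b + 1)*(b + 2)*(b + 4)*(b - 4)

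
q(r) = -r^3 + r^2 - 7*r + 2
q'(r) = -3*r^2 + 2*r - 7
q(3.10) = -39.88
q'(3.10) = -29.63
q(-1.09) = 12.11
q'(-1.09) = -12.74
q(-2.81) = 51.75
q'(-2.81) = -36.31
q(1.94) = -15.12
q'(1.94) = -14.41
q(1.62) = -10.97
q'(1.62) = -11.63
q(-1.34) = 15.58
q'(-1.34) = -15.07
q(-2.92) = 55.86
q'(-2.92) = -38.42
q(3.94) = -71.22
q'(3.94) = -45.69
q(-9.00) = 875.00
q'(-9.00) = -268.00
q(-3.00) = 59.00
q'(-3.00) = -40.00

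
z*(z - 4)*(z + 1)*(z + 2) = z^4 - z^3 - 10*z^2 - 8*z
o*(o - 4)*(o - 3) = o^3 - 7*o^2 + 12*o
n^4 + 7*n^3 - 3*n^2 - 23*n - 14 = (n - 2)*(n + 1)^2*(n + 7)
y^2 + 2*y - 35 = (y - 5)*(y + 7)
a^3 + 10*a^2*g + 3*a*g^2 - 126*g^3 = (a - 3*g)*(a + 6*g)*(a + 7*g)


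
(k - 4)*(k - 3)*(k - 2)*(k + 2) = k^4 - 7*k^3 + 8*k^2 + 28*k - 48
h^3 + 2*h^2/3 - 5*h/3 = h*(h - 1)*(h + 5/3)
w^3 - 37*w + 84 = (w - 4)*(w - 3)*(w + 7)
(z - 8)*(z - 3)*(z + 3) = z^3 - 8*z^2 - 9*z + 72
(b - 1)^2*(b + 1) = b^3 - b^2 - b + 1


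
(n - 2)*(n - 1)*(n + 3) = n^3 - 7*n + 6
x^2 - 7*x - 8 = (x - 8)*(x + 1)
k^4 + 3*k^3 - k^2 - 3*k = k*(k - 1)*(k + 1)*(k + 3)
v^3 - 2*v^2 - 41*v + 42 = (v - 7)*(v - 1)*(v + 6)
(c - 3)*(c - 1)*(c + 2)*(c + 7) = c^4 + 5*c^3 - 19*c^2 - 29*c + 42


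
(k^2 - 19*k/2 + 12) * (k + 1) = k^3 - 17*k^2/2 + 5*k/2 + 12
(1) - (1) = 0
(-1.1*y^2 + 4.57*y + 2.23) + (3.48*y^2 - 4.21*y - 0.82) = 2.38*y^2 + 0.36*y + 1.41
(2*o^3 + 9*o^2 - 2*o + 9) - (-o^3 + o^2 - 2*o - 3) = 3*o^3 + 8*o^2 + 12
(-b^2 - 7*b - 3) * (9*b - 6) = -9*b^3 - 57*b^2 + 15*b + 18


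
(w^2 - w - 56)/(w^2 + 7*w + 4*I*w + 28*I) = (w - 8)/(w + 4*I)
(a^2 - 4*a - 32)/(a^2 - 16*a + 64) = (a + 4)/(a - 8)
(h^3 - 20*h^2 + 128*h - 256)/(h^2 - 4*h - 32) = (h^2 - 12*h + 32)/(h + 4)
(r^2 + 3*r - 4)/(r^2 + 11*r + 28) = (r - 1)/(r + 7)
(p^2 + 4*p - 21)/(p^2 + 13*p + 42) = (p - 3)/(p + 6)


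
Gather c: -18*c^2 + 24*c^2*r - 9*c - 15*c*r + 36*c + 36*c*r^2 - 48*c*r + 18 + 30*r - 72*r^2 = c^2*(24*r - 18) + c*(36*r^2 - 63*r + 27) - 72*r^2 + 30*r + 18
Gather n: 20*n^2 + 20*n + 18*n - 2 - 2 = 20*n^2 + 38*n - 4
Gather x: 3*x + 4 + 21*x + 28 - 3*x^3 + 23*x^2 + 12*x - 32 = -3*x^3 + 23*x^2 + 36*x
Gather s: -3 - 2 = -5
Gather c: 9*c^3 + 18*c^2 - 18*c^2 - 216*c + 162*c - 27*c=9*c^3 - 81*c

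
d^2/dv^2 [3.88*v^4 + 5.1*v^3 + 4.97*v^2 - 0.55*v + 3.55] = 46.56*v^2 + 30.6*v + 9.94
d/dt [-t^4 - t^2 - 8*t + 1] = -4*t^3 - 2*t - 8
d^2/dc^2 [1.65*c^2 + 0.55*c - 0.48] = 3.30000000000000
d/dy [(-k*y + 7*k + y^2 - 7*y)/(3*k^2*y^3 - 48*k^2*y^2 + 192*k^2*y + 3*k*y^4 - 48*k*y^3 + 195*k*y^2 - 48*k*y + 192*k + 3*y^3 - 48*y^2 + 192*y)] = ((-k + 2*y - 7)*(k^2*y^3 - 16*k^2*y^2 + 64*k^2*y + k*y^4 - 16*k*y^3 + 65*k*y^2 - 16*k*y + 64*k + y^3 - 16*y^2 + 64*y) + (k*y - 7*k - y^2 + 7*y)*(3*k^2*y^2 - 32*k^2*y + 64*k^2 + 4*k*y^3 - 48*k*y^2 + 130*k*y - 16*k + 3*y^2 - 32*y + 64))/(3*(k^2*y^3 - 16*k^2*y^2 + 64*k^2*y + k*y^4 - 16*k*y^3 + 65*k*y^2 - 16*k*y + 64*k + y^3 - 16*y^2 + 64*y)^2)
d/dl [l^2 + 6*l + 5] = 2*l + 6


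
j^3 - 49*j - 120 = (j - 8)*(j + 3)*(j + 5)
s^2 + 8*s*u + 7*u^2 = (s + u)*(s + 7*u)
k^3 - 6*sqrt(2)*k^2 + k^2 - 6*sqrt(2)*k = k*(k + 1)*(k - 6*sqrt(2))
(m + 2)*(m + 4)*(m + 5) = m^3 + 11*m^2 + 38*m + 40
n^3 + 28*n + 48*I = (n - 6*I)*(n + 2*I)*(n + 4*I)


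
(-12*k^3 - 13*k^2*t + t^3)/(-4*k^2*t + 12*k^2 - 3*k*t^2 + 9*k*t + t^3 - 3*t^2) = (3*k + t)/(t - 3)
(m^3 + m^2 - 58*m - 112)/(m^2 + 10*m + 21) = (m^2 - 6*m - 16)/(m + 3)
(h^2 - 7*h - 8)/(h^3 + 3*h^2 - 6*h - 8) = (h - 8)/(h^2 + 2*h - 8)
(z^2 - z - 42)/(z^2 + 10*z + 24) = (z - 7)/(z + 4)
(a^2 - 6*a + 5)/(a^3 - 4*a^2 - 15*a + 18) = (a - 5)/(a^2 - 3*a - 18)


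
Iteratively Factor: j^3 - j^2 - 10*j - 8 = (j + 1)*(j^2 - 2*j - 8) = (j - 4)*(j + 1)*(j + 2)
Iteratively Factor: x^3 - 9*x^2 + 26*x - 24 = (x - 2)*(x^2 - 7*x + 12) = (x - 4)*(x - 2)*(x - 3)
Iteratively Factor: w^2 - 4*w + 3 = (w - 3)*(w - 1)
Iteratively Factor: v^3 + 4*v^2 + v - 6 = (v + 2)*(v^2 + 2*v - 3) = (v + 2)*(v + 3)*(v - 1)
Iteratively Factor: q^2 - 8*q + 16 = (q - 4)*(q - 4)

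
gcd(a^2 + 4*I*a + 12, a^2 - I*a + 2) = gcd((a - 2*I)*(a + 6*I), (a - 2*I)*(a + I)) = a - 2*I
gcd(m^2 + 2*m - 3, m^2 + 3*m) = m + 3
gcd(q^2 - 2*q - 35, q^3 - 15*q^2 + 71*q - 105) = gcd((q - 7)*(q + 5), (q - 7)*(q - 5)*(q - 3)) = q - 7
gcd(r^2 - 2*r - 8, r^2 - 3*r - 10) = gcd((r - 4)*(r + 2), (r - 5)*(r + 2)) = r + 2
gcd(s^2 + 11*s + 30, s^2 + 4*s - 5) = s + 5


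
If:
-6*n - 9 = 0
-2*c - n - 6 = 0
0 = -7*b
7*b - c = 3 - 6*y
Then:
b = 0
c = -9/4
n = -3/2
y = 1/8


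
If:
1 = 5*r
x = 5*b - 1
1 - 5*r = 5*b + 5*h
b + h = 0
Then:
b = x/5 + 1/5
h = -x/5 - 1/5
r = 1/5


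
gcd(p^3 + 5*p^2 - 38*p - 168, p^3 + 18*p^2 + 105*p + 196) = p^2 + 11*p + 28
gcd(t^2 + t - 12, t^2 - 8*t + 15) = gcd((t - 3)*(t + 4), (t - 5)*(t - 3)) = t - 3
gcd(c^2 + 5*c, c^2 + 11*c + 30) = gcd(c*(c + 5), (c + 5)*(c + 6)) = c + 5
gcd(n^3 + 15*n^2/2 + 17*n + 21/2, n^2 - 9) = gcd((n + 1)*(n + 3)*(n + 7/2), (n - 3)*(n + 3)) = n + 3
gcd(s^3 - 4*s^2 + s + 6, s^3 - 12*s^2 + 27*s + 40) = s + 1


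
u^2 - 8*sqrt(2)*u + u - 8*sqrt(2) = (u + 1)*(u - 8*sqrt(2))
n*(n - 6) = n^2 - 6*n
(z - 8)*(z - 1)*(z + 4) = z^3 - 5*z^2 - 28*z + 32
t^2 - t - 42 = (t - 7)*(t + 6)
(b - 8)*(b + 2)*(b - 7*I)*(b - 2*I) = b^4 - 6*b^3 - 9*I*b^3 - 30*b^2 + 54*I*b^2 + 84*b + 144*I*b + 224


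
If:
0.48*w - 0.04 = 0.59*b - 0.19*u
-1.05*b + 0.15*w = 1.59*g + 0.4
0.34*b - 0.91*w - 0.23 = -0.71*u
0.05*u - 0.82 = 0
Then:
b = 22.15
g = -12.92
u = 16.40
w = 20.82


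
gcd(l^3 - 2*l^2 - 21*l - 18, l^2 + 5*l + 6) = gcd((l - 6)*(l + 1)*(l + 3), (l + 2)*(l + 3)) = l + 3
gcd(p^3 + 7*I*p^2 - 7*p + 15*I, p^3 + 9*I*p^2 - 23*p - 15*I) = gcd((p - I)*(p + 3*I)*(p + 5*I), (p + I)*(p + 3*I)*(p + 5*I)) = p^2 + 8*I*p - 15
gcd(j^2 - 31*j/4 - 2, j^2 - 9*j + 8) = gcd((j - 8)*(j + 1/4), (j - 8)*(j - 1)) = j - 8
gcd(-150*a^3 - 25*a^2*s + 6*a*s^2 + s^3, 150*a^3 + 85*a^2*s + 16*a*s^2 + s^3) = 30*a^2 + 11*a*s + s^2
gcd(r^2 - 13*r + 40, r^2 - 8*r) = r - 8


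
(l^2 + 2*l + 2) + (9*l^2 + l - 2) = 10*l^2 + 3*l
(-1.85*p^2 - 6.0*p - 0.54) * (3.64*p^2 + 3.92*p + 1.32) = -6.734*p^4 - 29.092*p^3 - 27.9276*p^2 - 10.0368*p - 0.7128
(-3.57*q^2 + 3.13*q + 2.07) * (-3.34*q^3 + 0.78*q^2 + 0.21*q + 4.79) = 11.9238*q^5 - 13.2388*q^4 - 5.2221*q^3 - 14.8284*q^2 + 15.4274*q + 9.9153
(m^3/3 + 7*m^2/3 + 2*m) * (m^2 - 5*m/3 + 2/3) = m^5/3 + 16*m^4/9 - 5*m^3/3 - 16*m^2/9 + 4*m/3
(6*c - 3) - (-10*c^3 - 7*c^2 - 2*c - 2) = 10*c^3 + 7*c^2 + 8*c - 1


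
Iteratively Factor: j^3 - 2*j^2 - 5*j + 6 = (j - 1)*(j^2 - j - 6) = (j - 3)*(j - 1)*(j + 2)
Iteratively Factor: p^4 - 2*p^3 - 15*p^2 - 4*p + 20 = (p - 5)*(p^3 + 3*p^2 - 4) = (p - 5)*(p - 1)*(p^2 + 4*p + 4) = (p - 5)*(p - 1)*(p + 2)*(p + 2)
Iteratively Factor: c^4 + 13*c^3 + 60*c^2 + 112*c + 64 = (c + 4)*(c^3 + 9*c^2 + 24*c + 16) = (c + 1)*(c + 4)*(c^2 + 8*c + 16) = (c + 1)*(c + 4)^2*(c + 4)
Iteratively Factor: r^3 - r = (r)*(r^2 - 1) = r*(r + 1)*(r - 1)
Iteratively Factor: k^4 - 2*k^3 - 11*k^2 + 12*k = (k - 1)*(k^3 - k^2 - 12*k) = k*(k - 1)*(k^2 - k - 12) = k*(k - 1)*(k + 3)*(k - 4)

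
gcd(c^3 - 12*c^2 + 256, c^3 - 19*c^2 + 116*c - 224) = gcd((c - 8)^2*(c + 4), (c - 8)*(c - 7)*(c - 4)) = c - 8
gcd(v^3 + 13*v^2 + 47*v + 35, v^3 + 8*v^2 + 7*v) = v^2 + 8*v + 7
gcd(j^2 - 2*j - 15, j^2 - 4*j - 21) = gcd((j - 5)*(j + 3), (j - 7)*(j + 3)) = j + 3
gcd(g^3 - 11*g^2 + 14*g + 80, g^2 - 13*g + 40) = g^2 - 13*g + 40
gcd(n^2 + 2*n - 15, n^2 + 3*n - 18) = n - 3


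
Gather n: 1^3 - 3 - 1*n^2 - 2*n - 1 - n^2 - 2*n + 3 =-2*n^2 - 4*n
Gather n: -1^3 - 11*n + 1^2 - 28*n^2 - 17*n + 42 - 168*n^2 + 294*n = -196*n^2 + 266*n + 42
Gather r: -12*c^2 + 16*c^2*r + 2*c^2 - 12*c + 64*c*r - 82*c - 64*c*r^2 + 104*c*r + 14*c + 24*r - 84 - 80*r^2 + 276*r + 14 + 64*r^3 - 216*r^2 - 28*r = -10*c^2 - 80*c + 64*r^3 + r^2*(-64*c - 296) + r*(16*c^2 + 168*c + 272) - 70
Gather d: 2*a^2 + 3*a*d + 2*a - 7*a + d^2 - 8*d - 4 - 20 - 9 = 2*a^2 - 5*a + d^2 + d*(3*a - 8) - 33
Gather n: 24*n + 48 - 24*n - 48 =0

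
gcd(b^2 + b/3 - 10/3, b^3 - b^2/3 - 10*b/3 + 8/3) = b + 2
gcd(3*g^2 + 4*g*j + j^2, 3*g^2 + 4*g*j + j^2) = 3*g^2 + 4*g*j + j^2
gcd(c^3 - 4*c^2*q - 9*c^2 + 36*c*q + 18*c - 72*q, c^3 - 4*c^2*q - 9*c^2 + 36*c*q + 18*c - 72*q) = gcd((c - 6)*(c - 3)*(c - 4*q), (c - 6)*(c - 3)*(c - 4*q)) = -c^3 + 4*c^2*q + 9*c^2 - 36*c*q - 18*c + 72*q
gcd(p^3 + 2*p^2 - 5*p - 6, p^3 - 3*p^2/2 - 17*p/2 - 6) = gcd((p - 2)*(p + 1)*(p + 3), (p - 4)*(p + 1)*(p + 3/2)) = p + 1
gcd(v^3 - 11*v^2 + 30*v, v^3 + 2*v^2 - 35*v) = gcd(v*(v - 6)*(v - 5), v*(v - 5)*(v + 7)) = v^2 - 5*v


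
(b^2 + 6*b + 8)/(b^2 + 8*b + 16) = (b + 2)/(b + 4)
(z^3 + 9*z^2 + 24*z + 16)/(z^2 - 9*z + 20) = (z^3 + 9*z^2 + 24*z + 16)/(z^2 - 9*z + 20)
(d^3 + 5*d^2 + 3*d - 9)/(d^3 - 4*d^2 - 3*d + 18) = (d^3 + 5*d^2 + 3*d - 9)/(d^3 - 4*d^2 - 3*d + 18)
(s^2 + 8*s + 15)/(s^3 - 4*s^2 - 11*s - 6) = (s^2 + 8*s + 15)/(s^3 - 4*s^2 - 11*s - 6)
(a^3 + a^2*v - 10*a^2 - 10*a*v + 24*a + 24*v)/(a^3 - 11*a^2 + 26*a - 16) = (a^3 + a^2*v - 10*a^2 - 10*a*v + 24*a + 24*v)/(a^3 - 11*a^2 + 26*a - 16)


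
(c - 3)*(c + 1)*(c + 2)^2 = c^4 + 2*c^3 - 7*c^2 - 20*c - 12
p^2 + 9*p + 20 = (p + 4)*(p + 5)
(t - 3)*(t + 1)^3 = t^4 - 6*t^2 - 8*t - 3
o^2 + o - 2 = (o - 1)*(o + 2)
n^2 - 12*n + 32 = (n - 8)*(n - 4)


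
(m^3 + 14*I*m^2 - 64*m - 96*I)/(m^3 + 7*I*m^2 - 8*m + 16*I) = (m + 6*I)/(m - I)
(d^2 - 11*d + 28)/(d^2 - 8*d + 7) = (d - 4)/(d - 1)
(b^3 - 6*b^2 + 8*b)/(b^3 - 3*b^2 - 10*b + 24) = b/(b + 3)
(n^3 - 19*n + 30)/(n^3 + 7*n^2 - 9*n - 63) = (n^2 + 3*n - 10)/(n^2 + 10*n + 21)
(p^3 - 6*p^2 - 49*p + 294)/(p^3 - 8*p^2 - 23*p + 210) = (p + 7)/(p + 5)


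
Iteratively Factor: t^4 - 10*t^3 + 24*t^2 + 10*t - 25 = (t - 1)*(t^3 - 9*t^2 + 15*t + 25) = (t - 5)*(t - 1)*(t^2 - 4*t - 5) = (t - 5)*(t - 1)*(t + 1)*(t - 5)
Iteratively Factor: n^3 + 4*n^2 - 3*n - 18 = (n + 3)*(n^2 + n - 6) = (n - 2)*(n + 3)*(n + 3)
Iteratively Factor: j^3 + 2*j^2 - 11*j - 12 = (j + 1)*(j^2 + j - 12) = (j - 3)*(j + 1)*(j + 4)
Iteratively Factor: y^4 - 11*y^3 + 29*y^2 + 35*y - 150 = (y - 3)*(y^3 - 8*y^2 + 5*y + 50) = (y - 5)*(y - 3)*(y^2 - 3*y - 10) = (y - 5)^2*(y - 3)*(y + 2)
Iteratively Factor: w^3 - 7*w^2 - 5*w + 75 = (w + 3)*(w^2 - 10*w + 25) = (w - 5)*(w + 3)*(w - 5)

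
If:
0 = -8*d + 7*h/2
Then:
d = 7*h/16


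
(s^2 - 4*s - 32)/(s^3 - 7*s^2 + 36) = (s^2 - 4*s - 32)/(s^3 - 7*s^2 + 36)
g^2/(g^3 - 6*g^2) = 1/(g - 6)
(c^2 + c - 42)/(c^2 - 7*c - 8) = (-c^2 - c + 42)/(-c^2 + 7*c + 8)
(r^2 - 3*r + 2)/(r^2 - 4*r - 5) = (-r^2 + 3*r - 2)/(-r^2 + 4*r + 5)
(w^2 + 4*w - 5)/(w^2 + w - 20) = (w - 1)/(w - 4)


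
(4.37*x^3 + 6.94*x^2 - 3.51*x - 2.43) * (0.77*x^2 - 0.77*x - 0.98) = 3.3649*x^5 + 1.9789*x^4 - 12.3291*x^3 - 5.9696*x^2 + 5.3109*x + 2.3814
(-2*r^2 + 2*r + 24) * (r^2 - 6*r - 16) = -2*r^4 + 14*r^3 + 44*r^2 - 176*r - 384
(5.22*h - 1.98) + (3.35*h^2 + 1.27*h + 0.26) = 3.35*h^2 + 6.49*h - 1.72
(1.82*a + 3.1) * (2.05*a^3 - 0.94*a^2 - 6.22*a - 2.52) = 3.731*a^4 + 4.6442*a^3 - 14.2344*a^2 - 23.8684*a - 7.812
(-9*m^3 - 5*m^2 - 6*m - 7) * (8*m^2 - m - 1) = -72*m^5 - 31*m^4 - 34*m^3 - 45*m^2 + 13*m + 7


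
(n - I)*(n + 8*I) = n^2 + 7*I*n + 8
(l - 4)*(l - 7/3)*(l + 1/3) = l^3 - 6*l^2 + 65*l/9 + 28/9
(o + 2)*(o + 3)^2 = o^3 + 8*o^2 + 21*o + 18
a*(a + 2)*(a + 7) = a^3 + 9*a^2 + 14*a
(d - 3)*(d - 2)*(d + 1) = d^3 - 4*d^2 + d + 6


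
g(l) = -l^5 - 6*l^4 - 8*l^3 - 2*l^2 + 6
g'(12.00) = -148656.00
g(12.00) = -387354.00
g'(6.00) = -12552.00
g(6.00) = -17346.00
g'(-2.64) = 42.01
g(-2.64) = -23.95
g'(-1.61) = 10.79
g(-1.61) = 4.71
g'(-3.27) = 23.94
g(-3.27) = -47.80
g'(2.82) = -1056.56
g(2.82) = -747.09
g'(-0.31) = -0.40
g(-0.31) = 5.99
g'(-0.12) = 0.17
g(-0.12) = 5.98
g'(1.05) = -64.52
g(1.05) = -14.04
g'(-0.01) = 0.04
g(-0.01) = 6.00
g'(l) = -5*l^4 - 24*l^3 - 24*l^2 - 4*l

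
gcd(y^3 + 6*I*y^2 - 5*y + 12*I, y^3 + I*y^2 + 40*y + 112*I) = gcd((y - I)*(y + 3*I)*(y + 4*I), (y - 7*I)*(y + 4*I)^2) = y + 4*I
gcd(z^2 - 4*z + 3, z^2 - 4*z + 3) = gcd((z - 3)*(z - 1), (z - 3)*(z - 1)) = z^2 - 4*z + 3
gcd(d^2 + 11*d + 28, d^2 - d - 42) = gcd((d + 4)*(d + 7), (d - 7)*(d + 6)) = 1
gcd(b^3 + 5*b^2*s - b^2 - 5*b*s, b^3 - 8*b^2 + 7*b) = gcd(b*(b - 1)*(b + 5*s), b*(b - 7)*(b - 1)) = b^2 - b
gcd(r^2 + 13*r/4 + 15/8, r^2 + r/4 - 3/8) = r + 3/4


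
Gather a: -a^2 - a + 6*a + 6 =-a^2 + 5*a + 6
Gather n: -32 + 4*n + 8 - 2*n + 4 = 2*n - 20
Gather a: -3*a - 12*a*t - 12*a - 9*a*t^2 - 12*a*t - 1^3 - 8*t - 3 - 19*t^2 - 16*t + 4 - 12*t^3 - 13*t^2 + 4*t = a*(-9*t^2 - 24*t - 15) - 12*t^3 - 32*t^2 - 20*t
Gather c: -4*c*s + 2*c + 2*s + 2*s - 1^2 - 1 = c*(2 - 4*s) + 4*s - 2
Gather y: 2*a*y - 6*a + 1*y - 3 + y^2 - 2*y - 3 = -6*a + y^2 + y*(2*a - 1) - 6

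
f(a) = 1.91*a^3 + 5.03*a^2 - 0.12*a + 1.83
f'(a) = 5.73*a^2 + 10.06*a - 0.12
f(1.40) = 16.76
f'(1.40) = 25.19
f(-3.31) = -11.93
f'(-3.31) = 29.36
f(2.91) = 91.14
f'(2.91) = 77.68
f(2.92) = 91.92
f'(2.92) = 78.11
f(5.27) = 420.45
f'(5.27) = 212.03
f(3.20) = 115.54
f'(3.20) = 90.75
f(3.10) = 106.70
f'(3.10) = 86.13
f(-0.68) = 3.64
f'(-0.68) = -4.31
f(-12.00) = -2572.89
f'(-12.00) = 704.28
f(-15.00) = -5310.87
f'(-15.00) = 1138.23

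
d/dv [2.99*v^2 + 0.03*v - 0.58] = 5.98*v + 0.03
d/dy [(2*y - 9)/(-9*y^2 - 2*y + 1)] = 2*(9*y^2 - 81*y - 8)/(81*y^4 + 36*y^3 - 14*y^2 - 4*y + 1)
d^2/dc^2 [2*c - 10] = 0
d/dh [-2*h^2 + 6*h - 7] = 6 - 4*h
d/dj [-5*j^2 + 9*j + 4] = 9 - 10*j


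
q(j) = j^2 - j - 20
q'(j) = 2*j - 1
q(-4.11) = 1.00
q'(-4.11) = -9.22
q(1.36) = -19.51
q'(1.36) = 1.72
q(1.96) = -18.12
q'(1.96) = 2.92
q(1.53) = -19.19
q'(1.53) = 2.06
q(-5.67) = 17.82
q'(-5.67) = -12.34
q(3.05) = -13.75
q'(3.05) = 5.10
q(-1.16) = -17.49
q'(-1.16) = -3.32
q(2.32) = -16.94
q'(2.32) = 3.64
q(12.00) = 112.00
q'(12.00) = 23.00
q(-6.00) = 22.00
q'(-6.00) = -13.00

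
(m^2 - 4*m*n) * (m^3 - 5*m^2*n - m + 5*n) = m^5 - 9*m^4*n + 20*m^3*n^2 - m^3 + 9*m^2*n - 20*m*n^2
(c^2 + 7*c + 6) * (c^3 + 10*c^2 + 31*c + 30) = c^5 + 17*c^4 + 107*c^3 + 307*c^2 + 396*c + 180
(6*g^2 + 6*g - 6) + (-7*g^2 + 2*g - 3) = -g^2 + 8*g - 9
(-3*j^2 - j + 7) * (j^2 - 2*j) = -3*j^4 + 5*j^3 + 9*j^2 - 14*j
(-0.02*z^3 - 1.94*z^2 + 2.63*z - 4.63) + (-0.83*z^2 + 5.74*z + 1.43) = -0.02*z^3 - 2.77*z^2 + 8.37*z - 3.2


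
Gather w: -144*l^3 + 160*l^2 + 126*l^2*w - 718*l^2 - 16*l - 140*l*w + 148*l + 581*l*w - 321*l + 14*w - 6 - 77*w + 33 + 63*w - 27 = -144*l^3 - 558*l^2 - 189*l + w*(126*l^2 + 441*l)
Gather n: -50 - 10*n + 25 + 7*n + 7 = -3*n - 18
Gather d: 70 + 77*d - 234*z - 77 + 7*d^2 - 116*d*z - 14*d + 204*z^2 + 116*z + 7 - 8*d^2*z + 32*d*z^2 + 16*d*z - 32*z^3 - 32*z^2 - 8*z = d^2*(7 - 8*z) + d*(32*z^2 - 100*z + 63) - 32*z^3 + 172*z^2 - 126*z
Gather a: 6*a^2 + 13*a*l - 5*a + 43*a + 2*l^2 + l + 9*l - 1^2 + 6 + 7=6*a^2 + a*(13*l + 38) + 2*l^2 + 10*l + 12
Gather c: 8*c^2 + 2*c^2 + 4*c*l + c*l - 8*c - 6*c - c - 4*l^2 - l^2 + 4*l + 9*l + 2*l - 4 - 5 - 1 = 10*c^2 + c*(5*l - 15) - 5*l^2 + 15*l - 10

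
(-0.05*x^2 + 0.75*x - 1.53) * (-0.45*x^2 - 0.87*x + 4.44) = 0.0225*x^4 - 0.294*x^3 - 0.186*x^2 + 4.6611*x - 6.7932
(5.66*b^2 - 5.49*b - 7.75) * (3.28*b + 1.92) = 18.5648*b^3 - 7.14*b^2 - 35.9608*b - 14.88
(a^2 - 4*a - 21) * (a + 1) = a^3 - 3*a^2 - 25*a - 21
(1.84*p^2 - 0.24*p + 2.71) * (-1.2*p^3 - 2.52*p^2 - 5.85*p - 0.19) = -2.208*p^5 - 4.3488*p^4 - 13.4112*p^3 - 5.7748*p^2 - 15.8079*p - 0.5149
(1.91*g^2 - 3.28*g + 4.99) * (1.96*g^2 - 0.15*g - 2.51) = 3.7436*g^4 - 6.7153*g^3 + 5.4783*g^2 + 7.4843*g - 12.5249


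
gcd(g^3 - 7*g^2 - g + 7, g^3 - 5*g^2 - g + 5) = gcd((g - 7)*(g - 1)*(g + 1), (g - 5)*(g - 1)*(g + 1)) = g^2 - 1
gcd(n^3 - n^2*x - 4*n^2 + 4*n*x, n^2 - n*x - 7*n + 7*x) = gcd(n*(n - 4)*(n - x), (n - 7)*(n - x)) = -n + x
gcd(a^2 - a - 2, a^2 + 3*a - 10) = a - 2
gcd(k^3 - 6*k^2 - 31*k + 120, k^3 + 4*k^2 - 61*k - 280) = k^2 - 3*k - 40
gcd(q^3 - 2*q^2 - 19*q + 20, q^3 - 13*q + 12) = q^2 + 3*q - 4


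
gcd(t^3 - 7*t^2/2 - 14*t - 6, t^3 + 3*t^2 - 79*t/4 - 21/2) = t + 1/2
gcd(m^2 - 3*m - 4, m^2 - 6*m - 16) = 1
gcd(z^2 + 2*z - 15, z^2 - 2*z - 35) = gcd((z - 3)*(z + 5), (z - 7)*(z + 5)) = z + 5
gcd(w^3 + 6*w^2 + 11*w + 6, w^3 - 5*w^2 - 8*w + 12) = w + 2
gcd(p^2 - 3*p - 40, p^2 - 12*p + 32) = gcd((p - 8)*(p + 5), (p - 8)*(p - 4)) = p - 8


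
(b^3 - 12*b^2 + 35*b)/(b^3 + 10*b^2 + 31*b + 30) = b*(b^2 - 12*b + 35)/(b^3 + 10*b^2 + 31*b + 30)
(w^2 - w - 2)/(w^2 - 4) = (w + 1)/(w + 2)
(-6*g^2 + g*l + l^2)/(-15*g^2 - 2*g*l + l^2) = (2*g - l)/(5*g - l)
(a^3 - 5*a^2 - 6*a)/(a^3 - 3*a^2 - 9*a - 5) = a*(a - 6)/(a^2 - 4*a - 5)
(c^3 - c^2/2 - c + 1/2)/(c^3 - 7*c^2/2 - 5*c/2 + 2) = (c - 1)/(c - 4)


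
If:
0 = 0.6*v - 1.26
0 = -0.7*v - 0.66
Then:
No Solution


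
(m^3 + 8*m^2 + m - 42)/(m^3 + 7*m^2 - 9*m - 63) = (m - 2)/(m - 3)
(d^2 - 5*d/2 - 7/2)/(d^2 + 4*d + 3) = (d - 7/2)/(d + 3)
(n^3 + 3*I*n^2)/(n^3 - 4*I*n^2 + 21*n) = n/(n - 7*I)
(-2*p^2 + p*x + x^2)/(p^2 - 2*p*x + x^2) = (2*p + x)/(-p + x)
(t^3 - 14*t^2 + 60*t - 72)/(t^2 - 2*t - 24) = (t^2 - 8*t + 12)/(t + 4)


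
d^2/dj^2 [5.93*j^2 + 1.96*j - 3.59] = 11.8600000000000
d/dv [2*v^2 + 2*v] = 4*v + 2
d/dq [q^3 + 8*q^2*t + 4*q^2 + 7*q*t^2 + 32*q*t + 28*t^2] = 3*q^2 + 16*q*t + 8*q + 7*t^2 + 32*t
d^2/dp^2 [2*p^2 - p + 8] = 4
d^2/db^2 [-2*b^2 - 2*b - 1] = -4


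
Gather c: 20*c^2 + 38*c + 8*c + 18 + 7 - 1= 20*c^2 + 46*c + 24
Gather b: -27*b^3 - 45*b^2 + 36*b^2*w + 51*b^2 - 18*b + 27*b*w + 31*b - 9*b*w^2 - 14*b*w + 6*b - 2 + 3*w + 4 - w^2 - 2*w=-27*b^3 + b^2*(36*w + 6) + b*(-9*w^2 + 13*w + 19) - w^2 + w + 2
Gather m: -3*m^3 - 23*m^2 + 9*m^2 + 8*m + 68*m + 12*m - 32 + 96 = -3*m^3 - 14*m^2 + 88*m + 64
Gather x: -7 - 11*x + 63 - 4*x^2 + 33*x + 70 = -4*x^2 + 22*x + 126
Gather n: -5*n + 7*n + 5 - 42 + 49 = 2*n + 12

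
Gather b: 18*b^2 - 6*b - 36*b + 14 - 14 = 18*b^2 - 42*b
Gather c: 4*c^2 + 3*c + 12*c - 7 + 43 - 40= 4*c^2 + 15*c - 4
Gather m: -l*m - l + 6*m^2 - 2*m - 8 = -l + 6*m^2 + m*(-l - 2) - 8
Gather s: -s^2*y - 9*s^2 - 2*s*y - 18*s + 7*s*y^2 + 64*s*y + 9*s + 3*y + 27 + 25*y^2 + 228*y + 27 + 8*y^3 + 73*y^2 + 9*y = s^2*(-y - 9) + s*(7*y^2 + 62*y - 9) + 8*y^3 + 98*y^2 + 240*y + 54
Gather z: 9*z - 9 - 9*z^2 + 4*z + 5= -9*z^2 + 13*z - 4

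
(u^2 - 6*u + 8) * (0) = 0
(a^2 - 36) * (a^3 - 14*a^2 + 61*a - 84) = a^5 - 14*a^4 + 25*a^3 + 420*a^2 - 2196*a + 3024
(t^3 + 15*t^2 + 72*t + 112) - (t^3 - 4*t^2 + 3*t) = 19*t^2 + 69*t + 112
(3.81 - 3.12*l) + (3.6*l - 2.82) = 0.48*l + 0.99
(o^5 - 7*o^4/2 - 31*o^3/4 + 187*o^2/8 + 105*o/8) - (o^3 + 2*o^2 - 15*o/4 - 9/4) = o^5 - 7*o^4/2 - 35*o^3/4 + 171*o^2/8 + 135*o/8 + 9/4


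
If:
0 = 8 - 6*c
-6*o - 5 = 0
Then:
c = 4/3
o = -5/6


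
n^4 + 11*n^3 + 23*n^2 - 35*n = n*(n - 1)*(n + 5)*(n + 7)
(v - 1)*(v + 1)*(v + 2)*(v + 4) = v^4 + 6*v^3 + 7*v^2 - 6*v - 8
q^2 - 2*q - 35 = (q - 7)*(q + 5)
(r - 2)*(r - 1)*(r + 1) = r^3 - 2*r^2 - r + 2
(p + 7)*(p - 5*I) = p^2 + 7*p - 5*I*p - 35*I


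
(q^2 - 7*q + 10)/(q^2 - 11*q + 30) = (q - 2)/(q - 6)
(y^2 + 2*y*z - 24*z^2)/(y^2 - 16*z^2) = (y + 6*z)/(y + 4*z)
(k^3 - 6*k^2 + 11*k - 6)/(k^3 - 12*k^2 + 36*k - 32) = (k^2 - 4*k + 3)/(k^2 - 10*k + 16)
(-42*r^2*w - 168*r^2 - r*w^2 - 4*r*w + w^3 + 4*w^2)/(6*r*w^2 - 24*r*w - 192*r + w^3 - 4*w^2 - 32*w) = (-7*r + w)/(w - 8)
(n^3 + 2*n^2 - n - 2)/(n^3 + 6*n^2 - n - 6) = (n + 2)/(n + 6)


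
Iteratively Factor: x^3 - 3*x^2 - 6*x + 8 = (x + 2)*(x^2 - 5*x + 4) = (x - 4)*(x + 2)*(x - 1)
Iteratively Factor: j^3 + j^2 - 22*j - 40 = (j - 5)*(j^2 + 6*j + 8) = (j - 5)*(j + 4)*(j + 2)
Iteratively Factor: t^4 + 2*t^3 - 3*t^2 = (t)*(t^3 + 2*t^2 - 3*t) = t^2*(t^2 + 2*t - 3) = t^2*(t - 1)*(t + 3)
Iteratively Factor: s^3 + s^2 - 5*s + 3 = (s + 3)*(s^2 - 2*s + 1) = (s - 1)*(s + 3)*(s - 1)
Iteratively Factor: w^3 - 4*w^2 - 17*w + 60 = (w + 4)*(w^2 - 8*w + 15) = (w - 3)*(w + 4)*(w - 5)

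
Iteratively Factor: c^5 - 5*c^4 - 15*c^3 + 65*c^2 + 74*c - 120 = (c - 1)*(c^4 - 4*c^3 - 19*c^2 + 46*c + 120) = (c - 1)*(c + 3)*(c^3 - 7*c^2 + 2*c + 40) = (c - 4)*(c - 1)*(c + 3)*(c^2 - 3*c - 10) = (c - 5)*(c - 4)*(c - 1)*(c + 3)*(c + 2)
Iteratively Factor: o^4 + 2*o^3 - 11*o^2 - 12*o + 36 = (o - 2)*(o^3 + 4*o^2 - 3*o - 18) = (o - 2)*(o + 3)*(o^2 + o - 6) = (o - 2)^2*(o + 3)*(o + 3)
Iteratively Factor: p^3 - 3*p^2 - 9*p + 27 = (p + 3)*(p^2 - 6*p + 9) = (p - 3)*(p + 3)*(p - 3)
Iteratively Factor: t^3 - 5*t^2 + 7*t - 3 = (t - 1)*(t^2 - 4*t + 3) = (t - 3)*(t - 1)*(t - 1)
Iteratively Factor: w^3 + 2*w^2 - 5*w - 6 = (w - 2)*(w^2 + 4*w + 3) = (w - 2)*(w + 1)*(w + 3)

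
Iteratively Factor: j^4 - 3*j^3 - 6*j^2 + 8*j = (j - 1)*(j^3 - 2*j^2 - 8*j) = j*(j - 1)*(j^2 - 2*j - 8) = j*(j - 4)*(j - 1)*(j + 2)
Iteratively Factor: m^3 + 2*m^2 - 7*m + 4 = (m + 4)*(m^2 - 2*m + 1) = (m - 1)*(m + 4)*(m - 1)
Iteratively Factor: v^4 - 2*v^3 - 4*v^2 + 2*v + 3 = (v + 1)*(v^3 - 3*v^2 - v + 3) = (v + 1)^2*(v^2 - 4*v + 3) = (v - 1)*(v + 1)^2*(v - 3)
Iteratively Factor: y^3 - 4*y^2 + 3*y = (y - 3)*(y^2 - y) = y*(y - 3)*(y - 1)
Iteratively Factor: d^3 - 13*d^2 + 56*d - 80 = (d - 4)*(d^2 - 9*d + 20) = (d - 4)^2*(d - 5)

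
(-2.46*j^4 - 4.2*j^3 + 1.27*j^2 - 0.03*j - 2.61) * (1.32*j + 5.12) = -3.2472*j^5 - 18.1392*j^4 - 19.8276*j^3 + 6.4628*j^2 - 3.5988*j - 13.3632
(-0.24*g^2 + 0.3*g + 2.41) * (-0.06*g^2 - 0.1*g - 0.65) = 0.0144*g^4 + 0.006*g^3 - 0.0186*g^2 - 0.436*g - 1.5665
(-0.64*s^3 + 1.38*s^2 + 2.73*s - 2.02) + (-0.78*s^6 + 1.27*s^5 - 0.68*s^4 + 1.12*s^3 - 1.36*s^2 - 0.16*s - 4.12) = -0.78*s^6 + 1.27*s^5 - 0.68*s^4 + 0.48*s^3 + 0.0199999999999998*s^2 + 2.57*s - 6.14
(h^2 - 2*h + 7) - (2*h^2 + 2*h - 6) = -h^2 - 4*h + 13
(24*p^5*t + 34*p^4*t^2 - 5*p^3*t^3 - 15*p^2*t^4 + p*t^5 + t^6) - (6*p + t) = 24*p^5*t + 34*p^4*t^2 - 5*p^3*t^3 - 15*p^2*t^4 + p*t^5 - 6*p + t^6 - t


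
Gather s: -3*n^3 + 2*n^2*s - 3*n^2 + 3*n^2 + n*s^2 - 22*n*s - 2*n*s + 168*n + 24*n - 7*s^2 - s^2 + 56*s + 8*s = -3*n^3 + 192*n + s^2*(n - 8) + s*(2*n^2 - 24*n + 64)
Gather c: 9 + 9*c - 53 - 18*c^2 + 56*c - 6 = -18*c^2 + 65*c - 50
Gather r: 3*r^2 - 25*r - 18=3*r^2 - 25*r - 18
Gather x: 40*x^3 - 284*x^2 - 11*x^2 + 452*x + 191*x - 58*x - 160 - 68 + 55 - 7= 40*x^3 - 295*x^2 + 585*x - 180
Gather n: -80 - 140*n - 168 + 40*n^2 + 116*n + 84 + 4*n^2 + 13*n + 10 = 44*n^2 - 11*n - 154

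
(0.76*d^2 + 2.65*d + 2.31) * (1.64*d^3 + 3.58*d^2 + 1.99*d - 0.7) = 1.2464*d^5 + 7.0668*d^4 + 14.7878*d^3 + 13.0113*d^2 + 2.7419*d - 1.617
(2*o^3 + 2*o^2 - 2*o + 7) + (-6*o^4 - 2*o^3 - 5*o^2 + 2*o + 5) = -6*o^4 - 3*o^2 + 12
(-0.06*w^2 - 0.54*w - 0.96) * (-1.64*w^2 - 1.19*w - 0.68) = 0.0984*w^4 + 0.957*w^3 + 2.2578*w^2 + 1.5096*w + 0.6528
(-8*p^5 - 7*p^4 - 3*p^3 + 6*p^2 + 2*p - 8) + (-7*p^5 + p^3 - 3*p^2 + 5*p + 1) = -15*p^5 - 7*p^4 - 2*p^3 + 3*p^2 + 7*p - 7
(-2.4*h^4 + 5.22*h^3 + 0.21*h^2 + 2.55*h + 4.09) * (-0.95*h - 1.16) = 2.28*h^5 - 2.175*h^4 - 6.2547*h^3 - 2.6661*h^2 - 6.8435*h - 4.7444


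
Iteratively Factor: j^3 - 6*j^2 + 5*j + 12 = (j - 4)*(j^2 - 2*j - 3) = (j - 4)*(j + 1)*(j - 3)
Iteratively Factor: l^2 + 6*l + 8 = (l + 2)*(l + 4)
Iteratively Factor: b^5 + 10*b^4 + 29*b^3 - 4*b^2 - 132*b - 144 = (b + 4)*(b^4 + 6*b^3 + 5*b^2 - 24*b - 36) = (b + 3)*(b + 4)*(b^3 + 3*b^2 - 4*b - 12) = (b - 2)*(b + 3)*(b + 4)*(b^2 + 5*b + 6) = (b - 2)*(b + 2)*(b + 3)*(b + 4)*(b + 3)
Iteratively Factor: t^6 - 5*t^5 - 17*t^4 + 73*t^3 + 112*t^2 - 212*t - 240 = (t + 2)*(t^5 - 7*t^4 - 3*t^3 + 79*t^2 - 46*t - 120) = (t - 4)*(t + 2)*(t^4 - 3*t^3 - 15*t^2 + 19*t + 30) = (t - 4)*(t + 2)*(t + 3)*(t^3 - 6*t^2 + 3*t + 10) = (t - 5)*(t - 4)*(t + 2)*(t + 3)*(t^2 - t - 2) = (t - 5)*(t - 4)*(t - 2)*(t + 2)*(t + 3)*(t + 1)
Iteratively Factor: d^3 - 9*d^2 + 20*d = (d - 4)*(d^2 - 5*d) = (d - 5)*(d - 4)*(d)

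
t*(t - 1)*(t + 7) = t^3 + 6*t^2 - 7*t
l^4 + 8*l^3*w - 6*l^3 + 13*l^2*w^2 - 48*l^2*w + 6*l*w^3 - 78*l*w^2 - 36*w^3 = (l - 6)*(l + w)^2*(l + 6*w)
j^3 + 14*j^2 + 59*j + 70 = (j + 2)*(j + 5)*(j + 7)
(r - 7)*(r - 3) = r^2 - 10*r + 21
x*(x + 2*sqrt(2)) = x^2 + 2*sqrt(2)*x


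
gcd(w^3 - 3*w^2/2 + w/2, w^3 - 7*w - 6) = 1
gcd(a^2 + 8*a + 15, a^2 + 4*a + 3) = a + 3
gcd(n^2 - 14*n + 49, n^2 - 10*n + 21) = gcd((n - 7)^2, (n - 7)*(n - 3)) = n - 7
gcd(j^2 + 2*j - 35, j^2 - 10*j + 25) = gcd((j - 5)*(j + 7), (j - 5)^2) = j - 5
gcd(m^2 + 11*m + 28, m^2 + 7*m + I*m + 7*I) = m + 7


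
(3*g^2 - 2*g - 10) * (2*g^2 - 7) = 6*g^4 - 4*g^3 - 41*g^2 + 14*g + 70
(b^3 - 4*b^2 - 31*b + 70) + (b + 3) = b^3 - 4*b^2 - 30*b + 73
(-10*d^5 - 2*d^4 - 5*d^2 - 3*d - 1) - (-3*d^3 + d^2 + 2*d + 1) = -10*d^5 - 2*d^4 + 3*d^3 - 6*d^2 - 5*d - 2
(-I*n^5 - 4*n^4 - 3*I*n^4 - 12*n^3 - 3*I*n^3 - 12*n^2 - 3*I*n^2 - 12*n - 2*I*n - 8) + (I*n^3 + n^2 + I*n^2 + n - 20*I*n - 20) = -I*n^5 - 4*n^4 - 3*I*n^4 - 12*n^3 - 2*I*n^3 - 11*n^2 - 2*I*n^2 - 11*n - 22*I*n - 28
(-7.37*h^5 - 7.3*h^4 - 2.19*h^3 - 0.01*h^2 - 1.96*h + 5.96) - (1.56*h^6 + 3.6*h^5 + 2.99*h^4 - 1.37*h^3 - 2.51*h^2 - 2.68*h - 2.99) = -1.56*h^6 - 10.97*h^5 - 10.29*h^4 - 0.82*h^3 + 2.5*h^2 + 0.72*h + 8.95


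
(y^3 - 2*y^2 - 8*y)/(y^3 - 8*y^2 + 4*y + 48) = y/(y - 6)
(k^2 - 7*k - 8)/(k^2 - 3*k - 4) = (k - 8)/(k - 4)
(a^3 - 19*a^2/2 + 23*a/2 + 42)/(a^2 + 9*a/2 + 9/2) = (a^2 - 11*a + 28)/(a + 3)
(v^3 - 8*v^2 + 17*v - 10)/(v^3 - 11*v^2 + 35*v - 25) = (v - 2)/(v - 5)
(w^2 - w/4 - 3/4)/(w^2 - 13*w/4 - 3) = (w - 1)/(w - 4)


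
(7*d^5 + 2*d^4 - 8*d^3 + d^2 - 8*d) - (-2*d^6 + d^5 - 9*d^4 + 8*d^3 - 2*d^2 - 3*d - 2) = 2*d^6 + 6*d^5 + 11*d^4 - 16*d^3 + 3*d^2 - 5*d + 2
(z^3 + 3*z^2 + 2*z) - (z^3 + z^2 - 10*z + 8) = 2*z^2 + 12*z - 8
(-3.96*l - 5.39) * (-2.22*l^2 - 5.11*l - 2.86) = 8.7912*l^3 + 32.2014*l^2 + 38.8685*l + 15.4154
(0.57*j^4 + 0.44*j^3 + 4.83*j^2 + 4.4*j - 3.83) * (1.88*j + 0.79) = 1.0716*j^5 + 1.2775*j^4 + 9.428*j^3 + 12.0877*j^2 - 3.7244*j - 3.0257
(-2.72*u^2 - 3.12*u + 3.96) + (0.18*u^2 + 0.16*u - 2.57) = -2.54*u^2 - 2.96*u + 1.39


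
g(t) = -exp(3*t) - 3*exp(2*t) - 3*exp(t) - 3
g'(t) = -3*exp(3*t) - 6*exp(2*t) - 3*exp(t)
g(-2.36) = -3.31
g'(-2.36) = -0.34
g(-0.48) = -6.24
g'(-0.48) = -4.86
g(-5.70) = -3.01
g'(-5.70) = -0.01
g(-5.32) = -3.01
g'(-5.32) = -0.01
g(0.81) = -36.26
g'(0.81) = -71.14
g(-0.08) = -9.11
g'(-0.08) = -10.24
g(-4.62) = -3.03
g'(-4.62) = -0.03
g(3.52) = -42089.64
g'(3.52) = -122633.06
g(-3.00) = -3.16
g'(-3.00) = -0.16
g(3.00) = -9376.63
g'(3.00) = -26790.08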